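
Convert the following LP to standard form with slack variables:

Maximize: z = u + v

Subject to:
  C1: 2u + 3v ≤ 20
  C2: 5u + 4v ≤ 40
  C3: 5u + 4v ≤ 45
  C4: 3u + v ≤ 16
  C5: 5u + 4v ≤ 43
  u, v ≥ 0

max z = u + v

s.t.
  2u + 3v + s1 = 20
  5u + 4v + s2 = 40
  5u + 4v + s3 = 45
  3u + v + s4 = 16
  5u + 4v + s5 = 43
  u, v, s1, s2, s3, s4, s5 ≥ 0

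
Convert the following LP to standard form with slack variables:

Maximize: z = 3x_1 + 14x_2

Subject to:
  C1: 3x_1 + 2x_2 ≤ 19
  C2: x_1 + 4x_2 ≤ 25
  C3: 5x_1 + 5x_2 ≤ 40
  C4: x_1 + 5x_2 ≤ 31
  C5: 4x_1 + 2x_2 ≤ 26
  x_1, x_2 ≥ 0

max z = 3x_1 + 14x_2

s.t.
  3x_1 + 2x_2 + s1 = 19
  x_1 + 4x_2 + s2 = 25
  5x_1 + 5x_2 + s3 = 40
  x_1 + 5x_2 + s4 = 31
  4x_1 + 2x_2 + s5 = 26
  x_1, x_2, s1, s2, s3, s4, s5 ≥ 0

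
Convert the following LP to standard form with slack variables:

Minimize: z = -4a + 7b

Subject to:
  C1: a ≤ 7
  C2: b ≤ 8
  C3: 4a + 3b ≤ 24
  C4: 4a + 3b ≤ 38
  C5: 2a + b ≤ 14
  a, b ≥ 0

min z = -4a + 7b

s.t.
  a + s1 = 7
  b + s2 = 8
  4a + 3b + s3 = 24
  4a + 3b + s4 = 38
  2a + b + s5 = 14
  a, b, s1, s2, s3, s4, s5 ≥ 0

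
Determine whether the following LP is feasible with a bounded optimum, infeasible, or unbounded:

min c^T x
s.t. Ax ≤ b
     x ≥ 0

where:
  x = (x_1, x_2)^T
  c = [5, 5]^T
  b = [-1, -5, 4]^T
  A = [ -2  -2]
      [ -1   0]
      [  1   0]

Infeasible (no feasible solution exists)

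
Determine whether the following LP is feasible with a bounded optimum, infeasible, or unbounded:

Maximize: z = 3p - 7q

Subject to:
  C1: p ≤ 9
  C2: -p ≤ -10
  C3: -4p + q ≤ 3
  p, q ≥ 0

Infeasible (no feasible solution exists)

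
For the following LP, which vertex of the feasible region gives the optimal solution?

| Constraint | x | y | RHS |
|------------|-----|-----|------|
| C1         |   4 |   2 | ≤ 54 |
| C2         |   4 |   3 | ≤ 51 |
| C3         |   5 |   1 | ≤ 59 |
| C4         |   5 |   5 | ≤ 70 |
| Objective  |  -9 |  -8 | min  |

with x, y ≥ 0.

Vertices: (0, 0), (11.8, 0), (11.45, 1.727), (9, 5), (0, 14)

Evaluate the objective at each vertex of the feasible region:
  z(0, 0) = 0
  z(11.8, 0) = -106.2
  z(11.45, 1.727) = -116.9
  z(9, 5) = -121  ←
  z(0, 14) = -112
The minimum is at x = 9, y = 5.

(9, 5)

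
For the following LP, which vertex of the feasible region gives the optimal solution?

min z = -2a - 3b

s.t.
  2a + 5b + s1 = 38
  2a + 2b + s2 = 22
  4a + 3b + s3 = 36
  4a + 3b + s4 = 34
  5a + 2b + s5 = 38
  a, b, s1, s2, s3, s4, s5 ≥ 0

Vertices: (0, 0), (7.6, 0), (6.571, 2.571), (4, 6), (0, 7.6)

Evaluate the objective at each vertex of the feasible region:
  z(0, 0) = 0
  z(7.6, 0) = -15.2
  z(6.571, 2.571) = -20.86
  z(4, 6) = -26  ←
  z(0, 7.6) = -22.8
The minimum is at a = 4, b = 6.

(4, 6)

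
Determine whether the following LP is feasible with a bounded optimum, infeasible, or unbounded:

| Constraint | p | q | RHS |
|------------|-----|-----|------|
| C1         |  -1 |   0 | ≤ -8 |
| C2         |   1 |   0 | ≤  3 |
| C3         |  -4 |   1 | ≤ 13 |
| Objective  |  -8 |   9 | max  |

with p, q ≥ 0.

Infeasible (no feasible solution exists)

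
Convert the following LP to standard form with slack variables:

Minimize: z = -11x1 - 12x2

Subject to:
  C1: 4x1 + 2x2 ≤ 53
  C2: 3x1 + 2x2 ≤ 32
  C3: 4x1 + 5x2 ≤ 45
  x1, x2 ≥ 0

min z = -11x1 - 12x2

s.t.
  4x1 + 2x2 + s1 = 53
  3x1 + 2x2 + s2 = 32
  4x1 + 5x2 + s3 = 45
  x1, x2, s1, s2, s3 ≥ 0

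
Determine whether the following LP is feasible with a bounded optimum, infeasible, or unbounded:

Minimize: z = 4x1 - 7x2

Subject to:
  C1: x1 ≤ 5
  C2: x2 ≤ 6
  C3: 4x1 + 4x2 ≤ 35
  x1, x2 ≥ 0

Feasible with a bounded optimal solution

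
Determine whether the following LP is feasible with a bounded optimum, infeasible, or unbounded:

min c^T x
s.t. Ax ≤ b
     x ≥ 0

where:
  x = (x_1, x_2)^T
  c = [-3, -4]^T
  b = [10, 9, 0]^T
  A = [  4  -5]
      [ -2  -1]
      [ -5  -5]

Unbounded (objective can decrease without bound)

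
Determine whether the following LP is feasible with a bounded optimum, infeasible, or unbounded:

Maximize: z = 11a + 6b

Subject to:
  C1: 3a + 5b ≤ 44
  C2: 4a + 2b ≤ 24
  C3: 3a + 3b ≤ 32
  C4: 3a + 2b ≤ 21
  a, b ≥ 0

Feasible with a bounded optimal solution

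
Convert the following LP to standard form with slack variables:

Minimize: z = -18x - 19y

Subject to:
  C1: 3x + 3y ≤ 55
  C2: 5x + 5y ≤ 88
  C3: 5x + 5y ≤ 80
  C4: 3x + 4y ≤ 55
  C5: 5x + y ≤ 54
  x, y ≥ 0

min z = -18x - 19y

s.t.
  3x + 3y + s1 = 55
  5x + 5y + s2 = 88
  5x + 5y + s3 = 80
  3x + 4y + s4 = 55
  5x + y + s5 = 54
  x, y, s1, s2, s3, s4, s5 ≥ 0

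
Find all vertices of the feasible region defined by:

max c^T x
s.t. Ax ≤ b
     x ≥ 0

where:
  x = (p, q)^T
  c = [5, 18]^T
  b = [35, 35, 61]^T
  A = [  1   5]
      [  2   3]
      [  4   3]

(0, 0), (15.25, 0), (13, 3), (10, 5), (0, 7)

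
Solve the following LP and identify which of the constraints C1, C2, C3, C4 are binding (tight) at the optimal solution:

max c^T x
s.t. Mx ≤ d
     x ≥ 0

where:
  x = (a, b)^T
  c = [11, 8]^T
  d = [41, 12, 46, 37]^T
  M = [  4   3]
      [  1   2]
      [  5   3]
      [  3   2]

At a = 8, b = 2, compute slack b - a·x for each constraint:
  C1: 41 − 38 = 3  (slack)
  C2: 12 − 12 = 0  (binding)
  C3: 46 − 46 = 0  (binding)
  C4: 37 − 28 = 9  (slack)

Optimal: a = 8, b = 2
Binding: C2, C3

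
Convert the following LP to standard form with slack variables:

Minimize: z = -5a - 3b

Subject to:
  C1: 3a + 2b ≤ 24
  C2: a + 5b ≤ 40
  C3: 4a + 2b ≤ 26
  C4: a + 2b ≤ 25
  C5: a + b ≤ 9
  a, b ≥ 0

min z = -5a - 3b

s.t.
  3a + 2b + s1 = 24
  a + 5b + s2 = 40
  4a + 2b + s3 = 26
  a + 2b + s4 = 25
  a + b + s5 = 9
  a, b, s1, s2, s3, s4, s5 ≥ 0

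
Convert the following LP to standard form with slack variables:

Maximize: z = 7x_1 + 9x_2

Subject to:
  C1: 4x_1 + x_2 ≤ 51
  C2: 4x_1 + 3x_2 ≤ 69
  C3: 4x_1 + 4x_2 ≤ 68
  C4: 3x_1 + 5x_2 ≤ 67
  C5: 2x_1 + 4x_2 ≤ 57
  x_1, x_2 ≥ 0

max z = 7x_1 + 9x_2

s.t.
  4x_1 + x_2 + s1 = 51
  4x_1 + 3x_2 + s2 = 69
  4x_1 + 4x_2 + s3 = 68
  3x_1 + 5x_2 + s4 = 67
  2x_1 + 4x_2 + s5 = 57
  x_1, x_2, s1, s2, s3, s4, s5 ≥ 0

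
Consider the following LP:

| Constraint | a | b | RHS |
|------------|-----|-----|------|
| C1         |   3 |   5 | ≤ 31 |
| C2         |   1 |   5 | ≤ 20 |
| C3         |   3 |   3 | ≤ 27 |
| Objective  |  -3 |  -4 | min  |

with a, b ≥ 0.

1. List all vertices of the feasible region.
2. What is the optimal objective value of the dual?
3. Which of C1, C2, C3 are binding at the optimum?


1. (0, 0), (9, 0), (7, 2), (5.5, 2.9), (0, 4)
2. -29
3. C1, C3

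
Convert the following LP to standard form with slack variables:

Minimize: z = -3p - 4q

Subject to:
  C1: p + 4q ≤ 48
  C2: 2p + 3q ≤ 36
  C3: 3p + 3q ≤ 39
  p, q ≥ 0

min z = -3p - 4q

s.t.
  p + 4q + s1 = 48
  2p + 3q + s2 = 36
  3p + 3q + s3 = 39
  p, q, s1, s2, s3 ≥ 0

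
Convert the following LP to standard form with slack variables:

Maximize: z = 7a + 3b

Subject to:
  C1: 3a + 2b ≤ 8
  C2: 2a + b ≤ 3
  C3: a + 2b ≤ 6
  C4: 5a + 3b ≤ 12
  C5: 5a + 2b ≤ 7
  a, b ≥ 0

max z = 7a + 3b

s.t.
  3a + 2b + s1 = 8
  2a + b + s2 = 3
  a + 2b + s3 = 6
  5a + 3b + s4 = 12
  5a + 2b + s5 = 7
  a, b, s1, s2, s3, s4, s5 ≥ 0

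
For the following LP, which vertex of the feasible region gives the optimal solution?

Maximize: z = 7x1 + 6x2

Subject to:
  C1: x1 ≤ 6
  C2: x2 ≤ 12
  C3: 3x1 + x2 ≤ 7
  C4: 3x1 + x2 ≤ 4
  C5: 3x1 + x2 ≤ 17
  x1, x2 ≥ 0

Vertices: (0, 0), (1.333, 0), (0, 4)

Evaluate the objective at each vertex of the feasible region:
  z(0, 0) = 0
  z(1.333, 0) = 9.333
  z(0, 4) = 24  ←
The maximum is at x1 = 0, x2 = 4.

(0, 4)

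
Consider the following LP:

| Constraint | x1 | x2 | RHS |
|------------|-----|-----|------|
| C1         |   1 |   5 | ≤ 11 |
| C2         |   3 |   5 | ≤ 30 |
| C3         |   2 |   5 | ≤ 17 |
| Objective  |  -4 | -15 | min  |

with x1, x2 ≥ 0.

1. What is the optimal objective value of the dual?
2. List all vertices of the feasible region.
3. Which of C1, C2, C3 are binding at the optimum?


1. -39
2. (0, 0), (8.5, 0), (6, 1), (0, 2.2)
3. C1, C3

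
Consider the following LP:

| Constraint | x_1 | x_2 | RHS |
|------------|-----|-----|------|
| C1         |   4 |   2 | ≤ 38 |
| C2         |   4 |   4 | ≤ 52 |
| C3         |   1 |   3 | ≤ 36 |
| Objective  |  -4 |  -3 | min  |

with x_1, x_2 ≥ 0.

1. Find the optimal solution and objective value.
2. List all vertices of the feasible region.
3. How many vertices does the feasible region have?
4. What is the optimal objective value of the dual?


1. x_1 = 6, x_2 = 7, z = -45
2. (0, 0), (9.5, 0), (6, 7), (1.5, 11.5), (0, 12)
3. 5
4. -45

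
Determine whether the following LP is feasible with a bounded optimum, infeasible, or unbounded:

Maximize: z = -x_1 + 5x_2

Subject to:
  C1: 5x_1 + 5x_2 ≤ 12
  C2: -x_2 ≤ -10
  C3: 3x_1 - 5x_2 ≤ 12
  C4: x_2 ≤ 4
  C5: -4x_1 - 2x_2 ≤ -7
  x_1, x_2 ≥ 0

Infeasible (no feasible solution exists)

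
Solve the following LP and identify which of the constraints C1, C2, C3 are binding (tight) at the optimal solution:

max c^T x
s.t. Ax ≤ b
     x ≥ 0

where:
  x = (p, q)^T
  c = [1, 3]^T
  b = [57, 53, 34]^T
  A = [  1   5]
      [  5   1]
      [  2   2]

At p = 7, q = 10, compute slack b - a·x for each constraint:
  C1: 57 − 57 = 0  (binding)
  C2: 53 − 45 = 8  (slack)
  C3: 34 − 34 = 0  (binding)

Optimal: p = 7, q = 10
Binding: C1, C3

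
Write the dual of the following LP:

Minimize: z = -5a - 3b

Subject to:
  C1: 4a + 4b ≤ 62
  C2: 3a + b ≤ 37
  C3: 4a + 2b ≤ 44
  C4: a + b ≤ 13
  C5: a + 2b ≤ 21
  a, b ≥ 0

Primal min cᵀx s.t. Ax ≤ b, x ≥ 0  →  Dual max −bᵀy s.t. Aᵀy ≥ −c, y ≥ 0.

Maximize: z = -62y1 - 37y2 - 44y3 - 13y4 - 21y5

Subject to:
  4y1 + 3y2 + 4y3 + y4 + y5 ≥ 5
  4y1 + y2 + 2y3 + y4 + 2y5 ≥ 3
  y1, y2, y3, y4, y5 ≥ 0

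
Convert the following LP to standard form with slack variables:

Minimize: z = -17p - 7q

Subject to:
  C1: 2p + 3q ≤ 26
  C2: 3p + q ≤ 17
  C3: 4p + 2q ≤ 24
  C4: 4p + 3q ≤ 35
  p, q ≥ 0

min z = -17p - 7q

s.t.
  2p + 3q + s1 = 26
  3p + q + s2 = 17
  4p + 2q + s3 = 24
  4p + 3q + s4 = 35
  p, q, s1, s2, s3, s4 ≥ 0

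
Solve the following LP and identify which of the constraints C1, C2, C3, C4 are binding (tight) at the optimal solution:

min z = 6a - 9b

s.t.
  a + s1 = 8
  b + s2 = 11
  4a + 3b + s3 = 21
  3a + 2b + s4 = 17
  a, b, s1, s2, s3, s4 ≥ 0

At a = 0, b = 7, compute slack b - a·x for each constraint:
  C1: 8 − 0 = 8  (slack)
  C2: 11 − 7 = 4  (slack)
  C3: 21 − 21 = 0  (binding)
  C4: 17 − 14 = 3  (slack)

Optimal: a = 0, b = 7
Binding: C3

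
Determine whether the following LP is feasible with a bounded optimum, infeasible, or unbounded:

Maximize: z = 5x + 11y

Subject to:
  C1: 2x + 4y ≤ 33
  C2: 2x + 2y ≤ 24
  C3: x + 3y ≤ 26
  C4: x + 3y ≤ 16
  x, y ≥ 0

Feasible with a bounded optimal solution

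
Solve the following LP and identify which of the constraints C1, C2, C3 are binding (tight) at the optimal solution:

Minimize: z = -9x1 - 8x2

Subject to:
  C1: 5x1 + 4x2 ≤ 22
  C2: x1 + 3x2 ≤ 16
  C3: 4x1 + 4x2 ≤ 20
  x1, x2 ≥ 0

At x1 = 2, x2 = 3, compute slack b - a·x for each constraint:
  C1: 22 − 22 = 0  (binding)
  C2: 16 − 11 = 5  (slack)
  C3: 20 − 20 = 0  (binding)

Optimal: x1 = 2, x2 = 3
Binding: C1, C3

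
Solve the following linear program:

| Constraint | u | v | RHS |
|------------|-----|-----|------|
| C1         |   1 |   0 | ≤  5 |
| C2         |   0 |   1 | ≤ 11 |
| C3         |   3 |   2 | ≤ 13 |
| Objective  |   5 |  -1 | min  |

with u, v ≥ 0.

Evaluate the objective at each vertex of the feasible region:
  z(0, 0) = 0
  z(4.333, 0) = 21.67
  z(0, 6.5) = -6.5  ←
The minimum is at u = 0, v = 6.5.

u = 0, v = 6.5, z = -6.5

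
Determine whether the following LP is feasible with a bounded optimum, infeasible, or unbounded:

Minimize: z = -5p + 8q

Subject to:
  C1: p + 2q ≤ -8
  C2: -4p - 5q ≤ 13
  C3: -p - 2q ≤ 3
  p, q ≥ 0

Infeasible (no feasible solution exists)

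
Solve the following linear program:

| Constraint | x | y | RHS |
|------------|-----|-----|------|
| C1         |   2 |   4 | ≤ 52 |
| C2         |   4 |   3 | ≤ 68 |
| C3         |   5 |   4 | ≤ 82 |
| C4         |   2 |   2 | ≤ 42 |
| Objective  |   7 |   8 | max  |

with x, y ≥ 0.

Evaluate the objective at each vertex of the feasible region:
  z(0, 0) = 0
  z(16.4, 0) = 114.8
  z(10, 8) = 134  ←
  z(0, 13) = 104
The maximum is at x = 10, y = 8.

x = 10, y = 8, z = 134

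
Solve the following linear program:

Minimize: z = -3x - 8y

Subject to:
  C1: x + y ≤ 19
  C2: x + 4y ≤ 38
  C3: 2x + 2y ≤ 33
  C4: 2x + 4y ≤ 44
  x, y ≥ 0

Evaluate the objective at each vertex of the feasible region:
  z(0, 0) = 0
  z(16.5, 0) = -49.5
  z(11, 5.5) = -77
  z(6, 8) = -82  ←
  z(0, 9.5) = -76
The minimum is at x = 6, y = 8.

x = 6, y = 8, z = -82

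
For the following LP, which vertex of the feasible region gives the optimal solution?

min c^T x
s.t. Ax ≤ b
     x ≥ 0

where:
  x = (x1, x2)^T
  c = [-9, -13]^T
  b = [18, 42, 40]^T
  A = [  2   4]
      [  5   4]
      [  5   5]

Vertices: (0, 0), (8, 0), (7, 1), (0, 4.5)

Evaluate the objective at each vertex of the feasible region:
  z(0, 0) = 0
  z(8, 0) = -72
  z(7, 1) = -76  ←
  z(0, 4.5) = -58.5
The minimum is at x1 = 7, x2 = 1.

(7, 1)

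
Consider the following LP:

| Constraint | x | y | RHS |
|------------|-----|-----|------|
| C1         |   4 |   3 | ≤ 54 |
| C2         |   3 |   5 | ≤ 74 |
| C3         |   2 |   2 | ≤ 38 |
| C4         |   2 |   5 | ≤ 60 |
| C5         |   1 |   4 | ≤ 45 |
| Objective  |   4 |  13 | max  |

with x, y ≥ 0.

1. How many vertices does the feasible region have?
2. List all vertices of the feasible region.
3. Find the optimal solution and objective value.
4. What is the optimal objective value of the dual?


1. 5
2. (0, 0), (13.5, 0), (6.429, 9.429), (5, 10), (0, 11.25)
3. x = 5, y = 10, z = 150
4. 150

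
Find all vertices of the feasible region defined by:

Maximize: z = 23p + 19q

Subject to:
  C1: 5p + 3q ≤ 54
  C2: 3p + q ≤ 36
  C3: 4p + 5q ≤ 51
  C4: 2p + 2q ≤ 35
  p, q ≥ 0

(0, 0), (10.8, 0), (9, 3), (0, 10.2)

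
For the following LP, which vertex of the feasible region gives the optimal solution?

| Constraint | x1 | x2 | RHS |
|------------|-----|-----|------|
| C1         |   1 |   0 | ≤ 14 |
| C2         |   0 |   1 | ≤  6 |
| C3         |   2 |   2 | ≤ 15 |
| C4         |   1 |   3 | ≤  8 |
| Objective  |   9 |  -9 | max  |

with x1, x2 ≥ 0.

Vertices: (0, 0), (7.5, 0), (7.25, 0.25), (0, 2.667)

Evaluate the objective at each vertex of the feasible region:
  z(0, 0) = 0
  z(7.5, 0) = 67.5  ←
  z(7.25, 0.25) = 63
  z(0, 2.667) = -24
The maximum is at x1 = 7.5, x2 = 0.

(7.5, 0)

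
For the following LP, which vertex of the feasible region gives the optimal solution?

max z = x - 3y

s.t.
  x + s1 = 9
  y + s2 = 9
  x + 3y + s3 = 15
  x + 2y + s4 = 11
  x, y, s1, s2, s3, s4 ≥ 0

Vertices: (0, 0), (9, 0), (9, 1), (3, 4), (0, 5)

Evaluate the objective at each vertex of the feasible region:
  z(0, 0) = 0
  z(9, 0) = 9  ←
  z(9, 1) = 6
  z(3, 4) = -9
  z(0, 5) = -15
The maximum is at x = 9, y = 0.

(9, 0)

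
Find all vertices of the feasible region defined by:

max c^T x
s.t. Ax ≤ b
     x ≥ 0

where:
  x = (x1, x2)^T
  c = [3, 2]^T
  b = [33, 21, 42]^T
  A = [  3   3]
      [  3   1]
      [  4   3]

(0, 0), (7, 0), (5, 6), (0, 11)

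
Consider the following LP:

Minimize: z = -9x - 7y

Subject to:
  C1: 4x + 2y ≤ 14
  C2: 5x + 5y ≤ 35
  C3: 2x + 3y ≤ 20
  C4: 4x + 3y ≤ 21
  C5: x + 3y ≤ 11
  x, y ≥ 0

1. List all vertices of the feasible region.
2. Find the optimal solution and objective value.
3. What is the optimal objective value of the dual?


1. (0, 0), (3.5, 0), (2, 3), (0, 3.667)
2. x = 2, y = 3, z = -39
3. -39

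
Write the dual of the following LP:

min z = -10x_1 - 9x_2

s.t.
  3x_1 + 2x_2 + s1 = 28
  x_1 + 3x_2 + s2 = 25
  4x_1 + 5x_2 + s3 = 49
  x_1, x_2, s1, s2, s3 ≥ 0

Primal min cᵀx s.t. Ax ≤ b, x ≥ 0  →  Dual max −bᵀy s.t. Aᵀy ≥ −c, y ≥ 0.

Maximize: z = -28y1 - 25y2 - 49y3

Subject to:
  3y1 + y2 + 4y3 ≥ 10
  2y1 + 3y2 + 5y3 ≥ 9
  y1, y2, y3 ≥ 0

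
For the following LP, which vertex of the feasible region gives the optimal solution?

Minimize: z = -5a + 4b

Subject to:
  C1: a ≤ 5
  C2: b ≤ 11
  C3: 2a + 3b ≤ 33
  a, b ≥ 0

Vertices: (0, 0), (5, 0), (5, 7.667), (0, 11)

Evaluate the objective at each vertex of the feasible region:
  z(0, 0) = 0
  z(5, 0) = -25  ←
  z(5, 7.667) = 5.667
  z(0, 11) = 44
The minimum is at a = 5, b = 0.

(5, 0)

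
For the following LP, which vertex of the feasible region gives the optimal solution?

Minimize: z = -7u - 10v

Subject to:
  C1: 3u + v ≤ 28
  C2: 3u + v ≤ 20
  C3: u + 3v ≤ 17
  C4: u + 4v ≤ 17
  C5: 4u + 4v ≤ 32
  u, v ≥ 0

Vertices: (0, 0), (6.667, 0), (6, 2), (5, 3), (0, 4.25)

Evaluate the objective at each vertex of the feasible region:
  z(0, 0) = 0
  z(6.667, 0) = -46.67
  z(6, 2) = -62
  z(5, 3) = -65  ←
  z(0, 4.25) = -42.5
The minimum is at u = 5, v = 3.

(5, 3)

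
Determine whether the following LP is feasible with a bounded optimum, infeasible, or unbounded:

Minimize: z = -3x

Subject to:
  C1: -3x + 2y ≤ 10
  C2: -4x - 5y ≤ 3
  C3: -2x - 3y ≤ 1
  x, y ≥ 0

Unbounded (objective can decrease without bound)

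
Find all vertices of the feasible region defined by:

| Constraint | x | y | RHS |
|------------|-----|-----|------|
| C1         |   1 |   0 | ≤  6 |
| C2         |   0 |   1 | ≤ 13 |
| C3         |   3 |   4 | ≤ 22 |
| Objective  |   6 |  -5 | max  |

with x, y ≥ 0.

(0, 0), (6, 0), (6, 1), (0, 5.5)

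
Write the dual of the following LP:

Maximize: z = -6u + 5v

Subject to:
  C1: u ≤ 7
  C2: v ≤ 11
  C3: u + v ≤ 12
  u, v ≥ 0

Primal max cᵀx s.t. Ax ≤ b, x ≥ 0  →  Dual min bᵀy s.t. Aᵀy ≥ c, y ≥ 0.

Minimize: z = 7y1 + 11y2 + 12y3

Subject to:
  y1 + y3 ≥ -6
  y2 + y3 ≥ 5
  y1, y2, y3 ≥ 0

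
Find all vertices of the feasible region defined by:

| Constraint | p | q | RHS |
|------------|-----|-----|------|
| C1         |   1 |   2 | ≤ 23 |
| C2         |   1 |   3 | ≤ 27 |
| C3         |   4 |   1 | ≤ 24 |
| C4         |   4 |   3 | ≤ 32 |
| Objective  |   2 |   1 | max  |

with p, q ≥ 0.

(0, 0), (6, 0), (5, 4), (1.667, 8.444), (0, 9)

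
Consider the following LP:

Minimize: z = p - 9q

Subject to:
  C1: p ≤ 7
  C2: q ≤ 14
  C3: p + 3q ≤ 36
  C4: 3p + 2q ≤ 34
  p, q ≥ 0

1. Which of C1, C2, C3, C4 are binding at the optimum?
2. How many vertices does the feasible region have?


1. C3
2. 5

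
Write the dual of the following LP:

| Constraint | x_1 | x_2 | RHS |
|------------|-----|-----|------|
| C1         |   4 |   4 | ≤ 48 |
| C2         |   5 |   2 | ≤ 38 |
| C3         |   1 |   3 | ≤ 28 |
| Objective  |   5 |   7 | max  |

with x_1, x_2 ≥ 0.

Primal max cᵀx s.t. Ax ≤ b, x ≥ 0  →  Dual min bᵀy s.t. Aᵀy ≥ c, y ≥ 0.

Minimize: z = 48y1 + 38y2 + 28y3

Subject to:
  4y1 + 5y2 + y3 ≥ 5
  4y1 + 2y2 + 3y3 ≥ 7
  y1, y2, y3 ≥ 0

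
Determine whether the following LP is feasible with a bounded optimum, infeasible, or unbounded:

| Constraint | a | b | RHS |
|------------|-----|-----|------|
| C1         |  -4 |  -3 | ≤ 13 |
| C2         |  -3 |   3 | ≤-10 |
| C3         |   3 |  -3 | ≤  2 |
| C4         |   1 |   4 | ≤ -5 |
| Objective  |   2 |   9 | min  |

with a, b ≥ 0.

Infeasible (no feasible solution exists)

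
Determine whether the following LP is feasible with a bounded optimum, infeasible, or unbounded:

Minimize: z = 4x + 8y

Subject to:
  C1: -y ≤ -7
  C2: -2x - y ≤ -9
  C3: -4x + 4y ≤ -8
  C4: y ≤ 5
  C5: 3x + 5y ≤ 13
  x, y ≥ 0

Infeasible (no feasible solution exists)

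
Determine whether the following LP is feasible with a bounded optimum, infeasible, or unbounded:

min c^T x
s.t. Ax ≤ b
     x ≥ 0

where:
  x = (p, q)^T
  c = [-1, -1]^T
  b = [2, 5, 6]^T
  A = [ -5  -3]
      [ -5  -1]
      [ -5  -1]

Unbounded (objective can decrease without bound)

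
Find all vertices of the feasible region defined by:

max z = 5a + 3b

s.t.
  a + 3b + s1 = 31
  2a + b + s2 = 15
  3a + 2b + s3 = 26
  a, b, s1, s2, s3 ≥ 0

(0, 0), (7.5, 0), (4, 7), (2.286, 9.571), (0, 10.33)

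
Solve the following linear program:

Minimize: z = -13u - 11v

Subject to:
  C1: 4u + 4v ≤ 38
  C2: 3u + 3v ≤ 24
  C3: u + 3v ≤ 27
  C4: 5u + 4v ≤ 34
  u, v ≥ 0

Evaluate the objective at each vertex of the feasible region:
  z(0, 0) = 0
  z(6.8, 0) = -88.4
  z(2, 6) = -92  ←
  z(0, 8) = -88
The minimum is at u = 2, v = 6.

u = 2, v = 6, z = -92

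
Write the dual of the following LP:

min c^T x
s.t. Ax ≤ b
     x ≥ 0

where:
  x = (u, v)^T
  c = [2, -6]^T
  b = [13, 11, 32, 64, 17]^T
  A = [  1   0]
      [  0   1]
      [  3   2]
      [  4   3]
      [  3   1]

Primal min cᵀx s.t. Ax ≤ b, x ≥ 0  →  Dual max −bᵀy s.t. Aᵀy ≥ −c, y ≥ 0.

Maximize: z = -13y1 - 11y2 - 32y3 - 64y4 - 17y5

Subject to:
  y1 + 3y3 + 4y4 + 3y5 ≥ -2
  y2 + 2y3 + 3y4 + y5 ≥ 6
  y1, y2, y3, y4, y5 ≥ 0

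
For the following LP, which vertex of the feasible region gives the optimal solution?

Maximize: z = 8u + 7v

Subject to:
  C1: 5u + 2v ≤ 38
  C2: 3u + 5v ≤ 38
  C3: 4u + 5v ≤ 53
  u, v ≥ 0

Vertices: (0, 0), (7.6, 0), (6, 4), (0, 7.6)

Evaluate the objective at each vertex of the feasible region:
  z(0, 0) = 0
  z(7.6, 0) = 60.8
  z(6, 4) = 76  ←
  z(0, 7.6) = 53.2
The maximum is at u = 6, v = 4.

(6, 4)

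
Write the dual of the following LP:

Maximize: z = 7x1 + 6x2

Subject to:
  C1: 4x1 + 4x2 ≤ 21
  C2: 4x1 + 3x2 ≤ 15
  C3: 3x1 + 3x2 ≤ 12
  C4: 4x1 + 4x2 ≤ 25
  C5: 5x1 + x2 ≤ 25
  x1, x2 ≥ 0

Primal max cᵀx s.t. Ax ≤ b, x ≥ 0  →  Dual min bᵀy s.t. Aᵀy ≥ c, y ≥ 0.

Minimize: z = 21y1 + 15y2 + 12y3 + 25y4 + 25y5

Subject to:
  4y1 + 4y2 + 3y3 + 4y4 + 5y5 ≥ 7
  4y1 + 3y2 + 3y3 + 4y4 + y5 ≥ 6
  y1, y2, y3, y4, y5 ≥ 0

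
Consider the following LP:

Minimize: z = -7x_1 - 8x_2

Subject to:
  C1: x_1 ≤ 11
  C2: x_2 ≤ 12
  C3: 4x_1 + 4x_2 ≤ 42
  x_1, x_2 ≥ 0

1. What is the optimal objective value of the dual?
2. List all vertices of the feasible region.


1. -84
2. (0, 0), (10.5, 0), (0, 10.5)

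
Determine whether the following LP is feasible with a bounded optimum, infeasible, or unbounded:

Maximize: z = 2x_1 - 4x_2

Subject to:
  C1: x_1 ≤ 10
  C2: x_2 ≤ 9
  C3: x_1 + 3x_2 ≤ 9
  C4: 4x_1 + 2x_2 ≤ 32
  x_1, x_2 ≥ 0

Feasible with a bounded optimal solution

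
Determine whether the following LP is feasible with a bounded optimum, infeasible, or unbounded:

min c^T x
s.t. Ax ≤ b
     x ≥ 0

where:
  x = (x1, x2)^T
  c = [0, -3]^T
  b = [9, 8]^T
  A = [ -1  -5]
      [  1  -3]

Unbounded (objective can decrease without bound)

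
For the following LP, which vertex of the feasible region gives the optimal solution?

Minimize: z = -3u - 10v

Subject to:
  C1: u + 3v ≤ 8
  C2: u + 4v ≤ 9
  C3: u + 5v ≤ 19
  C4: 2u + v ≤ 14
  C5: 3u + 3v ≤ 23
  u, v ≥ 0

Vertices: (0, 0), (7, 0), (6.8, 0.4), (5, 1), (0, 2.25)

Evaluate the objective at each vertex of the feasible region:
  z(0, 0) = 0
  z(7, 0) = -21
  z(6.8, 0.4) = -24.4
  z(5, 1) = -25  ←
  z(0, 2.25) = -22.5
The minimum is at u = 5, v = 1.

(5, 1)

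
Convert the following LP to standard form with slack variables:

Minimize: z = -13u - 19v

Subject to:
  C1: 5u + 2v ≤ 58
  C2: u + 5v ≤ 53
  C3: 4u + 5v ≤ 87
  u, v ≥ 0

min z = -13u - 19v

s.t.
  5u + 2v + s1 = 58
  u + 5v + s2 = 53
  4u + 5v + s3 = 87
  u, v, s1, s2, s3 ≥ 0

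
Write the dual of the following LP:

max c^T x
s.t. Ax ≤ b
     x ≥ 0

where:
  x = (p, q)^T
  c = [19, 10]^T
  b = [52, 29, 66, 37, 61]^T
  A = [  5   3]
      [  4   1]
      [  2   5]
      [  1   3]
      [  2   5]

Primal max cᵀx s.t. Ax ≤ b, x ≥ 0  →  Dual min bᵀy s.t. Aᵀy ≥ c, y ≥ 0.

Minimize: z = 52y1 + 29y2 + 66y3 + 37y4 + 61y5

Subject to:
  5y1 + 4y2 + 2y3 + y4 + 2y5 ≥ 19
  3y1 + y2 + 5y3 + 3y4 + 5y5 ≥ 10
  y1, y2, y3, y4, y5 ≥ 0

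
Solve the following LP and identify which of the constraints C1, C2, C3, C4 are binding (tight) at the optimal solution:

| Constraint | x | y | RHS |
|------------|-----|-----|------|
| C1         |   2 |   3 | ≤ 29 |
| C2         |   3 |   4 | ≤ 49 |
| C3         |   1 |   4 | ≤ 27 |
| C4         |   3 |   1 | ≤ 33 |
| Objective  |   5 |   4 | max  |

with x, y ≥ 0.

At x = 10, y = 3, compute slack b - a·x for each constraint:
  C1: 29 − 29 = 0  (binding)
  C2: 49 − 42 = 7  (slack)
  C3: 27 − 22 = 5  (slack)
  C4: 33 − 33 = 0  (binding)

Optimal: x = 10, y = 3
Binding: C1, C4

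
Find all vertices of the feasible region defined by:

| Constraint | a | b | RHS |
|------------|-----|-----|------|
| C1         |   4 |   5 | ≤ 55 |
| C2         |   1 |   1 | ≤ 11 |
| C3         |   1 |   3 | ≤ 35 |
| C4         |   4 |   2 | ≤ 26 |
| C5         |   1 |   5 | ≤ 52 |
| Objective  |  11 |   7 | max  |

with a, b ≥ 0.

(0, 0), (6.5, 0), (2, 9), (0.75, 10.25), (0, 10.4)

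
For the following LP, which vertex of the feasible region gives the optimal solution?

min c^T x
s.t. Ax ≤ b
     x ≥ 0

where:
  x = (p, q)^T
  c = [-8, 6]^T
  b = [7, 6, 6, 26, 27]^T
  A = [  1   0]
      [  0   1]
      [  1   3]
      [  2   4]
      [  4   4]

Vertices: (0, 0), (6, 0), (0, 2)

Evaluate the objective at each vertex of the feasible region:
  z(0, 0) = 0
  z(6, 0) = -48  ←
  z(0, 2) = 12
The minimum is at p = 6, q = 0.

(6, 0)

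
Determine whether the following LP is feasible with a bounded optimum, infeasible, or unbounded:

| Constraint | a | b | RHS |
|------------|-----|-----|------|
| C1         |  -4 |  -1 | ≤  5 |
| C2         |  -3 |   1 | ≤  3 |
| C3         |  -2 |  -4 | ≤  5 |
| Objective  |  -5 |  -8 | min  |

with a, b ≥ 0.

Unbounded (objective can decrease without bound)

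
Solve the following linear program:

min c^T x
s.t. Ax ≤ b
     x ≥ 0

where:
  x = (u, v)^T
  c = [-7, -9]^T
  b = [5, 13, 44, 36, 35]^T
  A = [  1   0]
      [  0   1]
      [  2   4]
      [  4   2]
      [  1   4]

Evaluate the objective at each vertex of the feasible region:
  z(0, 0) = 0
  z(5, 0) = -35
  z(5, 7.5) = -102.5  ←
  z(0, 8.75) = -78.75
The minimum is at u = 5, v = 7.5.

u = 5, v = 7.5, z = -102.5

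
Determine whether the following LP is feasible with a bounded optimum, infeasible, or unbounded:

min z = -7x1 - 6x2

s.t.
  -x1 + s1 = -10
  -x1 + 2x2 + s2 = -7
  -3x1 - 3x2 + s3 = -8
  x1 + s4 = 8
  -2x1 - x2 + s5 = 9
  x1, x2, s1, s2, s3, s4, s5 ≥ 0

Infeasible (no feasible solution exists)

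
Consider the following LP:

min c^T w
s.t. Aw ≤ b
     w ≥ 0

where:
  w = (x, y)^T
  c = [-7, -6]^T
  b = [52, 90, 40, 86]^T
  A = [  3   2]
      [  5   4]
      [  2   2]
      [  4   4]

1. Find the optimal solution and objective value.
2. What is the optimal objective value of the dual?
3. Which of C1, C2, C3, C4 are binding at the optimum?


1. x = 10, y = 10, z = -130
2. -130
3. C2, C3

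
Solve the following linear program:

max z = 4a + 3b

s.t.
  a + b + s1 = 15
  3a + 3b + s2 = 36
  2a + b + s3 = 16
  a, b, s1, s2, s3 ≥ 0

Evaluate the objective at each vertex of the feasible region:
  z(0, 0) = 0
  z(8, 0) = 32
  z(4, 8) = 40  ←
  z(0, 12) = 36
The maximum is at a = 4, b = 8.

a = 4, b = 8, z = 40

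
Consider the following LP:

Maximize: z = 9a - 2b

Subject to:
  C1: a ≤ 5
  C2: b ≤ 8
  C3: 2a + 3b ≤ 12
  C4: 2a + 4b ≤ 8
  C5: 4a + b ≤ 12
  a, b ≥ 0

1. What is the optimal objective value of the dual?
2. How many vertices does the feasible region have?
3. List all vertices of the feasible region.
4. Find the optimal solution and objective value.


1. 27
2. 4
3. (0, 0), (3, 0), (2.857, 0.5714), (0, 2)
4. a = 3, b = 0, z = 27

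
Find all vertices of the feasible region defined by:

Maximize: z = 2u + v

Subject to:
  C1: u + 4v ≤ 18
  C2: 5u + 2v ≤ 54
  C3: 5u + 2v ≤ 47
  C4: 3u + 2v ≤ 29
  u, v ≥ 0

(0, 0), (9.4, 0), (9, 1), (8, 2.5), (0, 4.5)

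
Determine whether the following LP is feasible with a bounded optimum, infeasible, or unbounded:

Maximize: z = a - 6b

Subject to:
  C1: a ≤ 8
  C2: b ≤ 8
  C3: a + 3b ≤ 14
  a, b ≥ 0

Feasible with a bounded optimal solution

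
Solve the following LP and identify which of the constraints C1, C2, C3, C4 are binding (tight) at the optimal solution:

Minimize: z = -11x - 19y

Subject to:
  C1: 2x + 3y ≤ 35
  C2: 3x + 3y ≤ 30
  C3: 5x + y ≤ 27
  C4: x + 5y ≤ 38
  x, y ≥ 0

At x = 3, y = 7, compute slack b - a·x for each constraint:
  C1: 35 − 27 = 8  (slack)
  C2: 30 − 30 = 0  (binding)
  C3: 27 − 22 = 5  (slack)
  C4: 38 − 38 = 0  (binding)

Optimal: x = 3, y = 7
Binding: C2, C4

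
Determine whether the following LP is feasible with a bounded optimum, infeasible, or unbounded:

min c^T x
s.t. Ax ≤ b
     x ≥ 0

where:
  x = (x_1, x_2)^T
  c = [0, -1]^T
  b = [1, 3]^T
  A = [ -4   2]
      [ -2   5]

Unbounded (objective can decrease without bound)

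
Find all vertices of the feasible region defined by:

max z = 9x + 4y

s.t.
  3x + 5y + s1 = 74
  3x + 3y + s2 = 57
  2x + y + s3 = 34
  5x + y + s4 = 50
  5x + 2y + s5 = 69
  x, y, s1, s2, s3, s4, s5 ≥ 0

(0, 0), (10, 0), (8, 10), (0, 14.8)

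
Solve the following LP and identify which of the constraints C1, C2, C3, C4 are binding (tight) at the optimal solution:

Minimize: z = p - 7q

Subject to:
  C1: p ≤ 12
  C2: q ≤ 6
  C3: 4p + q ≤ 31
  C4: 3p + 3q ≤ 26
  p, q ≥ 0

At p = 0, q = 6, compute slack b - a·x for each constraint:
  C1: 12 − 0 = 12  (slack)
  C2: 6 − 6 = 0  (binding)
  C3: 31 − 6 = 25  (slack)
  C4: 26 − 18 = 8  (slack)

Optimal: p = 0, q = 6
Binding: C2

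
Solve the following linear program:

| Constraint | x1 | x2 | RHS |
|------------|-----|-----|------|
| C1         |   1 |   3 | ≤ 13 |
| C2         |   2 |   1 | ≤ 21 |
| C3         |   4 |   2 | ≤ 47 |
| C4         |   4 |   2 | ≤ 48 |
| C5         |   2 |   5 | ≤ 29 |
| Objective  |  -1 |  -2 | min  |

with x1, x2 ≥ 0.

Evaluate the objective at each vertex of the feasible region:
  z(0, 0) = 0
  z(10.5, 0) = -10.5
  z(10, 1) = -12  ←
  z(0, 4.333) = -8.667
The minimum is at x1 = 10, x2 = 1.

x1 = 10, x2 = 1, z = -12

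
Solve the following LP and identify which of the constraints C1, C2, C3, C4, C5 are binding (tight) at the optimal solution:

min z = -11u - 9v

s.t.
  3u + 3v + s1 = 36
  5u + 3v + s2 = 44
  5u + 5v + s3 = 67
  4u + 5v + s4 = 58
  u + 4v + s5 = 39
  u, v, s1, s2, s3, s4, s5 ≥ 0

At u = 4, v = 8, compute slack b - a·x for each constraint:
  C1: 36 − 36 = 0  (binding)
  C2: 44 − 44 = 0  (binding)
  C3: 67 − 60 = 7  (slack)
  C4: 58 − 56 = 2  (slack)
  C5: 39 − 36 = 3  (slack)

Optimal: u = 4, v = 8
Binding: C1, C2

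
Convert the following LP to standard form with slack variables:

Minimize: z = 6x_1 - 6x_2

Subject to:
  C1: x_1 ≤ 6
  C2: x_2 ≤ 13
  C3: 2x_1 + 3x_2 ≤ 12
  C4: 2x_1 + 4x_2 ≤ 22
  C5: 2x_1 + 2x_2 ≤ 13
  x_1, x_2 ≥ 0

min z = 6x_1 - 6x_2

s.t.
  x_1 + s1 = 6
  x_2 + s2 = 13
  2x_1 + 3x_2 + s3 = 12
  2x_1 + 4x_2 + s4 = 22
  2x_1 + 2x_2 + s5 = 13
  x_1, x_2, s1, s2, s3, s4, s5 ≥ 0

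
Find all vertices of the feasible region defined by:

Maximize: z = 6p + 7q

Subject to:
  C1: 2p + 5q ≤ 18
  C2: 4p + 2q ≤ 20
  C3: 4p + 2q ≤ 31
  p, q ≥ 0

(0, 0), (5, 0), (4, 2), (0, 3.6)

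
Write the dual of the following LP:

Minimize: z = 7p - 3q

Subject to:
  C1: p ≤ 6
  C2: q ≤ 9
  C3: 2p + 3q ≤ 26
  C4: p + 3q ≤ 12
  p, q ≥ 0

Primal min cᵀx s.t. Ax ≤ b, x ≥ 0  →  Dual max −bᵀy s.t. Aᵀy ≥ −c, y ≥ 0.

Maximize: z = -6y1 - 9y2 - 26y3 - 12y4

Subject to:
  y1 + 2y3 + y4 ≥ -7
  y2 + 3y3 + 3y4 ≥ 3
  y1, y2, y3, y4 ≥ 0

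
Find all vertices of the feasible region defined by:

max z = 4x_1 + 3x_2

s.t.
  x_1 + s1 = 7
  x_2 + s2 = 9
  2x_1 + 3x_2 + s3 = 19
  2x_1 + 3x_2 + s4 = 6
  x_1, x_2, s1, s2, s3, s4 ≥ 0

(0, 0), (3, 0), (0, 2)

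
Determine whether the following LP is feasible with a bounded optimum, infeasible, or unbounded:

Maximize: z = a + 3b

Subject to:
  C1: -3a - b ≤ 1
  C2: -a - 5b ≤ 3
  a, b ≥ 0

Unbounded (objective can increase without bound)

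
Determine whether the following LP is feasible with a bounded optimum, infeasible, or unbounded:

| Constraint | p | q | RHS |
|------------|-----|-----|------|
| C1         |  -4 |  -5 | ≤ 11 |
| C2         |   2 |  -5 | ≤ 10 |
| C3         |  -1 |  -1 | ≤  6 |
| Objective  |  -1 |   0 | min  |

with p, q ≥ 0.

Unbounded (objective can decrease without bound)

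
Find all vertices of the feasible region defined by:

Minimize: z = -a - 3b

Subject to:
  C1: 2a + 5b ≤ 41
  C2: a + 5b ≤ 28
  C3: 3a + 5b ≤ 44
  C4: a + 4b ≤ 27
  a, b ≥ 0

(0, 0), (14.67, 0), (8, 4), (0, 5.6)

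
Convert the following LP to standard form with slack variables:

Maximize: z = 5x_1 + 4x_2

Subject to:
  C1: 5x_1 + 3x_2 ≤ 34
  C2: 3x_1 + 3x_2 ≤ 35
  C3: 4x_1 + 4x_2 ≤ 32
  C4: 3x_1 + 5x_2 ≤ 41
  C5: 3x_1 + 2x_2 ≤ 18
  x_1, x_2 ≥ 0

max z = 5x_1 + 4x_2

s.t.
  5x_1 + 3x_2 + s1 = 34
  3x_1 + 3x_2 + s2 = 35
  4x_1 + 4x_2 + s3 = 32
  3x_1 + 5x_2 + s4 = 41
  3x_1 + 2x_2 + s5 = 18
  x_1, x_2, s1, s2, s3, s4, s5 ≥ 0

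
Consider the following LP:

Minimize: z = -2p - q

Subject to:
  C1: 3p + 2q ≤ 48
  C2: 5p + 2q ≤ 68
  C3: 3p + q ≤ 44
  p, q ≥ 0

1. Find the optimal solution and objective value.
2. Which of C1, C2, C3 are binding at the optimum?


1. p = 10, q = 9, z = -29
2. C1, C2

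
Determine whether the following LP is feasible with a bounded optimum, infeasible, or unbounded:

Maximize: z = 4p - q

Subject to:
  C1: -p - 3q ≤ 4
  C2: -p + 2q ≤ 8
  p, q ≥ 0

Unbounded (objective can increase without bound)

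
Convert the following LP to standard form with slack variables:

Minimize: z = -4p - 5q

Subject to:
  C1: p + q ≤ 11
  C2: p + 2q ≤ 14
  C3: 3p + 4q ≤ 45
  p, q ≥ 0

min z = -4p - 5q

s.t.
  p + q + s1 = 11
  p + 2q + s2 = 14
  3p + 4q + s3 = 45
  p, q, s1, s2, s3 ≥ 0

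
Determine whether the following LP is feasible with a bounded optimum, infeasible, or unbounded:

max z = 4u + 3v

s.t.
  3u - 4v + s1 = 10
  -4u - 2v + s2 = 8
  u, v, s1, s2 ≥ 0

Unbounded (objective can increase without bound)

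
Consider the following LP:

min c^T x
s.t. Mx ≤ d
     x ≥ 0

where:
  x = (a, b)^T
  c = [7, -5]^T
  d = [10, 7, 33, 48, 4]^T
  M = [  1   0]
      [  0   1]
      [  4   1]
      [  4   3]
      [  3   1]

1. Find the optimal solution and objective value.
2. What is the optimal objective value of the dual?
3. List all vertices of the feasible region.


1. a = 0, b = 4, z = -20
2. -20
3. (0, 0), (1.333, 0), (0, 4)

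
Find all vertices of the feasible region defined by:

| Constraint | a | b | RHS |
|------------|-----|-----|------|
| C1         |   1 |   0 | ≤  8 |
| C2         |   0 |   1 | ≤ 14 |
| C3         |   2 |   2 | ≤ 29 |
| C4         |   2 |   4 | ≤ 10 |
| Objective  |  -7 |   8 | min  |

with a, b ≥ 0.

(0, 0), (5, 0), (0, 2.5)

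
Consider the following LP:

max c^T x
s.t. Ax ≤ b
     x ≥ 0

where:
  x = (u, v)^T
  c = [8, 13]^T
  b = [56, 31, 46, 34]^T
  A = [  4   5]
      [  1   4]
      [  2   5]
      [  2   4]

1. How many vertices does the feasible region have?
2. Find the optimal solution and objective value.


1. 5
2. u = 9, v = 4, z = 124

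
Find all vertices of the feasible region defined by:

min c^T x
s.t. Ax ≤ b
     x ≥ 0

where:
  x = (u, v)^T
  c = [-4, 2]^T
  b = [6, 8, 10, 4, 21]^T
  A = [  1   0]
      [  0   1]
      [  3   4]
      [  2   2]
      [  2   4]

(0, 0), (2, 0), (0, 2)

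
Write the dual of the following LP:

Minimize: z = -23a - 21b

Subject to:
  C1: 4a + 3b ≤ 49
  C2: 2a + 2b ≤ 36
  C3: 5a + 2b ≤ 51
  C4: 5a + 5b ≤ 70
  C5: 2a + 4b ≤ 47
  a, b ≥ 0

Primal min cᵀx s.t. Ax ≤ b, x ≥ 0  →  Dual max −bᵀy s.t. Aᵀy ≥ −c, y ≥ 0.

Maximize: z = -49y1 - 36y2 - 51y3 - 70y4 - 47y5

Subject to:
  4y1 + 2y2 + 5y3 + 5y4 + 2y5 ≥ 23
  3y1 + 2y2 + 2y3 + 5y4 + 4y5 ≥ 21
  y1, y2, y3, y4, y5 ≥ 0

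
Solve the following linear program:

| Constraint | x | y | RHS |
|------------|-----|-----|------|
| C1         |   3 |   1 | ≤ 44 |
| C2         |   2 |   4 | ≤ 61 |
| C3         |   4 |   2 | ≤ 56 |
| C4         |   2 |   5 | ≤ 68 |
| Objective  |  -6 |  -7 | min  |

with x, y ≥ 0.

Evaluate the objective at each vertex of the feasible region:
  z(0, 0) = 0
  z(14, 0) = -84
  z(9, 10) = -124  ←
  z(0, 13.6) = -95.2
The minimum is at x = 9, y = 10.

x = 9, y = 10, z = -124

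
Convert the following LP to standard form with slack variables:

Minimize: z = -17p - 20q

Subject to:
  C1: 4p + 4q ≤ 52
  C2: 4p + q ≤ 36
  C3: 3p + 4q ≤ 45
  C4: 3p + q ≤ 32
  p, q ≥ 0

min z = -17p - 20q

s.t.
  4p + 4q + s1 = 52
  4p + q + s2 = 36
  3p + 4q + s3 = 45
  3p + q + s4 = 32
  p, q, s1, s2, s3, s4 ≥ 0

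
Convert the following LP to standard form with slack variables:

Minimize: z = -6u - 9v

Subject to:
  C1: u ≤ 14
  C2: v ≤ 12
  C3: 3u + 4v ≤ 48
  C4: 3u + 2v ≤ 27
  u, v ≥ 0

min z = -6u - 9v

s.t.
  u + s1 = 14
  v + s2 = 12
  3u + 4v + s3 = 48
  3u + 2v + s4 = 27
  u, v, s1, s2, s3, s4 ≥ 0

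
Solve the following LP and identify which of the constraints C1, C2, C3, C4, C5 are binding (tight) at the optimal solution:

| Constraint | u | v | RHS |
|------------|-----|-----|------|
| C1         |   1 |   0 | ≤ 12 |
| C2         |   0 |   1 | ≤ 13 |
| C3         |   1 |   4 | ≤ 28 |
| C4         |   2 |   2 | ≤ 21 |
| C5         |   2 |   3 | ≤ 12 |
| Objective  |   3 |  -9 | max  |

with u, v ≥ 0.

At u = 6, v = 0, compute slack b - a·x for each constraint:
  C1: 12 − 6 = 6  (slack)
  C2: 13 − 0 = 13  (slack)
  C3: 28 − 6 = 22  (slack)
  C4: 21 − 12 = 9  (slack)
  C5: 12 − 12 = 0  (binding)

Optimal: u = 6, v = 0
Binding: C5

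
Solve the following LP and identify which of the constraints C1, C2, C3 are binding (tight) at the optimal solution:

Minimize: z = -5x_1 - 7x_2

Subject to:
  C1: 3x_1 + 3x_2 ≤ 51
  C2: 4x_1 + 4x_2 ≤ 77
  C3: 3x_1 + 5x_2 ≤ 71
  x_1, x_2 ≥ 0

At x_1 = 7, x_2 = 10, compute slack b - a·x for each constraint:
  C1: 51 − 51 = 0  (binding)
  C2: 77 − 68 = 9  (slack)
  C3: 71 − 71 = 0  (binding)

Optimal: x_1 = 7, x_2 = 10
Binding: C1, C3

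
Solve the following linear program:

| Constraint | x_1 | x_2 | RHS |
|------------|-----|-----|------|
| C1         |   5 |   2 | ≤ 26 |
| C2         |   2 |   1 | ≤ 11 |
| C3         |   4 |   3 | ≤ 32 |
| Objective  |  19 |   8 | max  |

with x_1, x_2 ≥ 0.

Evaluate the objective at each vertex of the feasible region:
  z(0, 0) = 0
  z(5.2, 0) = 98.8
  z(4, 3) = 100  ←
  z(0.5, 10) = 89.5
  z(0, 10.67) = 85.33
The maximum is at x_1 = 4, x_2 = 3.

x_1 = 4, x_2 = 3, z = 100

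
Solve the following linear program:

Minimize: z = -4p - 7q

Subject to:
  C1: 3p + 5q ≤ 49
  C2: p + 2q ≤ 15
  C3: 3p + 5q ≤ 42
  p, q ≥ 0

Evaluate the objective at each vertex of the feasible region:
  z(0, 0) = 0
  z(14, 0) = -56
  z(9, 3) = -57  ←
  z(0, 7.5) = -52.5
The minimum is at p = 9, q = 3.

p = 9, q = 3, z = -57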